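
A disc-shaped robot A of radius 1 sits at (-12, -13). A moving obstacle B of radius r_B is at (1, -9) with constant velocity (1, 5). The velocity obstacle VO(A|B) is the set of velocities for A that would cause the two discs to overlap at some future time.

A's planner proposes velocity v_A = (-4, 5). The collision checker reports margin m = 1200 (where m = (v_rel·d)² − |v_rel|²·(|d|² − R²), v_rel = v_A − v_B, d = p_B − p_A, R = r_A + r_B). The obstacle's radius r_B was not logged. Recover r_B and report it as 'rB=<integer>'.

m = 1200
d = (13, 4);  v_rel = (-5, 0),  |v_rel|² = 25
v_rel×d = (-5)·(4) − (0)·(13) = -20
since m = R²·25 − (-20)²:  R² = (400 + 1200) / 25 = 64
R = √64 = 8  ⇒  r_B = 8 − 1 = 7

rB=7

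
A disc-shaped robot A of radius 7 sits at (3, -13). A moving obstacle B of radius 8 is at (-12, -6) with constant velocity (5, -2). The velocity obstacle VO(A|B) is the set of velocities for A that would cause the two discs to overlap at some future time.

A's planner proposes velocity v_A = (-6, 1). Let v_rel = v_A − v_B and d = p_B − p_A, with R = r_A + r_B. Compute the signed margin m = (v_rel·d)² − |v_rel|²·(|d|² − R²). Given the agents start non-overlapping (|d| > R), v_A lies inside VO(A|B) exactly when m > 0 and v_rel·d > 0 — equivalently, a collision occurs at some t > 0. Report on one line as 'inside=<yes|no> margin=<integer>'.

d = (-15, 7),  |d|² = 274;  R = 7+8 = 15,  c = 274−15² = 49
v_rel = (-11, 3),  |v_rel|² = 130;  v_rel·d = (-11)·(-15) + (3)·(7) = 186
130·t² − 372·t + 49 = 0  ⇒  m = 186² − 130·49 = 28226
m = 28226 > 0,  v_rel·d = 186 > 0  ⇒  inside

inside=yes margin=28226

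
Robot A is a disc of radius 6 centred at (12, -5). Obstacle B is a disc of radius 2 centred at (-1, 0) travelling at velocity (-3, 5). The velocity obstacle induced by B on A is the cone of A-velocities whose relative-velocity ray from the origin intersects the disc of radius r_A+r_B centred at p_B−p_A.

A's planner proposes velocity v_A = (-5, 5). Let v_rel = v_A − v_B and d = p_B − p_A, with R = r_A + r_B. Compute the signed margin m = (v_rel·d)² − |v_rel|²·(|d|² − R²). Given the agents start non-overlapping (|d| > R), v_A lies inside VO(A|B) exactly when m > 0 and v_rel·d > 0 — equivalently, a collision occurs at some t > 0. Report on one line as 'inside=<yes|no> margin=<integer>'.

d = (-13, 5),  |d|² = 194;  R = 6+2 = 8,  c = 194−8² = 130
v_rel = (-2, 0),  |v_rel|² = 4;  v_rel·d = (-2)·(-13) + (0)·(5) = 26
4·t² − 52·t + 130 = 0  ⇒  m = 26² − 4·130 = 156
m = 156 > 0,  v_rel·d = 26 > 0  ⇒  inside

inside=yes margin=156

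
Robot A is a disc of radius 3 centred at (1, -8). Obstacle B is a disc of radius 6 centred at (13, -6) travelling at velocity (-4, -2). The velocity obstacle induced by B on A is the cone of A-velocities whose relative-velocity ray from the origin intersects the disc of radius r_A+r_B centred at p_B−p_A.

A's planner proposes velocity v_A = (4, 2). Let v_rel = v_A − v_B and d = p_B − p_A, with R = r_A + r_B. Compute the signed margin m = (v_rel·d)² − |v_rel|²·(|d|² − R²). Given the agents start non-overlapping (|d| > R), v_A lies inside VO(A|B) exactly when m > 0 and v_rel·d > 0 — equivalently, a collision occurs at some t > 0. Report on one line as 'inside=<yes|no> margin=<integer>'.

d = (12, 2),  |d|² = 148;  R = 3+6 = 9,  c = 148−9² = 67
v_rel = (8, 4),  |v_rel|² = 80;  v_rel·d = (8)·(12) + (4)·(2) = 104
80·t² − 208·t + 67 = 0  ⇒  m = 104² − 80·67 = 5456
m = 5456 > 0,  v_rel·d = 104 > 0  ⇒  inside

inside=yes margin=5456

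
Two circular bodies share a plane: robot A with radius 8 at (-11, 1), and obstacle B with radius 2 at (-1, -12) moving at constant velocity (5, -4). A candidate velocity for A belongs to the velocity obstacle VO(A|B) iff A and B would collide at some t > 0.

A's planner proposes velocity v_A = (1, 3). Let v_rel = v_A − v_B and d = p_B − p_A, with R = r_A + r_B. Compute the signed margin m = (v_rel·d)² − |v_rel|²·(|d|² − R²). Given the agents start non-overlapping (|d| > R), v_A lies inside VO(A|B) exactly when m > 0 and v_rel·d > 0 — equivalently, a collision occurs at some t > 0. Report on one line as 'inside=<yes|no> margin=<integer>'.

d = (10, -13),  |d|² = 269;  R = 8+2 = 10,  c = 269−10² = 169
v_rel = (-4, 7),  |v_rel|² = 65;  v_rel·d = (-4)·(10) + (7)·(-13) = -131
65·t² + 262·t + 169 = 0  ⇒  m = (-131)² − 65·169 = 6176
m = 6176 > 0,  v_rel·d = -131 < 0  ⇒  outside

inside=no margin=6176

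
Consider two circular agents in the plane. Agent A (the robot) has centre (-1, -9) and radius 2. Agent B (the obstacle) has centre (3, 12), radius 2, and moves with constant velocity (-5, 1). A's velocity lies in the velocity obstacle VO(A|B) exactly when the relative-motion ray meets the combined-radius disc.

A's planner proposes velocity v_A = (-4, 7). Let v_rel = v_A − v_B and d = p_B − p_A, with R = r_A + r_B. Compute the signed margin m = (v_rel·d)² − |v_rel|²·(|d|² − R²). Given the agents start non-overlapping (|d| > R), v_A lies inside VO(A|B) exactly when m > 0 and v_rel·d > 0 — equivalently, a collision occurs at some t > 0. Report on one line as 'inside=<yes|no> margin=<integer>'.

d = (4, 21),  |d|² = 457;  R = 2+2 = 4,  c = 457−4² = 441
v_rel = (1, 6),  |v_rel|² = 37;  v_rel·d = (1)·(4) + (6)·(21) = 130
37·t² − 260·t + 441 = 0  ⇒  m = 130² − 37·441 = 583
m = 583 > 0,  v_rel·d = 130 > 0  ⇒  inside

inside=yes margin=583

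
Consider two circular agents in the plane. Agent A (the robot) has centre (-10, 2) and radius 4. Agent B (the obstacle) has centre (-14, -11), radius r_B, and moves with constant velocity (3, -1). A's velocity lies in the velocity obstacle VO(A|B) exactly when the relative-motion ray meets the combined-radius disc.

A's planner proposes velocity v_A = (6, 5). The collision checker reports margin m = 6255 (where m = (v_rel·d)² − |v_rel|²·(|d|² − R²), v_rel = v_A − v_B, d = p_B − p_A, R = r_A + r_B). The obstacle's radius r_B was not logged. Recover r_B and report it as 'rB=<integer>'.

m = 6255
d = (-4, -13);  v_rel = (3, 6),  |v_rel|² = 45
v_rel×d = (3)·(-13) − (6)·(-4) = -15
since m = R²·45 − (-15)²:  R² = (225 + 6255) / 45 = 144
R = √144 = 12  ⇒  r_B = 12 − 4 = 8

rB=8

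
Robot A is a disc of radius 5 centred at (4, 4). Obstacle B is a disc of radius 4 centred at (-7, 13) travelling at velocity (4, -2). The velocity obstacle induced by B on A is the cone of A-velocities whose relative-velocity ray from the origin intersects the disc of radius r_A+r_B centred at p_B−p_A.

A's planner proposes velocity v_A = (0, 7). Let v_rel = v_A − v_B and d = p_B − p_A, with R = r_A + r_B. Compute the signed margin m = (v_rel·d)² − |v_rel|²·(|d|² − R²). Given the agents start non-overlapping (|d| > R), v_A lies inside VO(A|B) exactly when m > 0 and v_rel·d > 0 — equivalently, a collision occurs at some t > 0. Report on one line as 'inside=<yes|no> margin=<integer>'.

d = (-11, 9),  |d|² = 202;  R = 5+4 = 9,  c = 202−9² = 121
v_rel = (-4, 9),  |v_rel|² = 97;  v_rel·d = (-4)·(-11) + (9)·(9) = 125
97·t² − 250·t + 121 = 0  ⇒  m = 125² − 97·121 = 3888
m = 3888 > 0,  v_rel·d = 125 > 0  ⇒  inside

inside=yes margin=3888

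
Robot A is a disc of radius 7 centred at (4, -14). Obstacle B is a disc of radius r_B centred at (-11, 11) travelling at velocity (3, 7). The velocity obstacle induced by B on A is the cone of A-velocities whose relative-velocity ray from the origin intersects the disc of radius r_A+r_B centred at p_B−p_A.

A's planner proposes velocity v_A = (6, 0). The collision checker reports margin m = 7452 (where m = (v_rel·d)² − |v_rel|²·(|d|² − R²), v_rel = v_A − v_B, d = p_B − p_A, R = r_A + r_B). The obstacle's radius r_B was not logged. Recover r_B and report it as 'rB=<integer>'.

m = 7452
d = (-15, 25);  v_rel = (3, -7),  |v_rel|² = 58
v_rel×d = (3)·(25) − (-7)·(-15) = -30
since m = R²·58 − (-30)²:  R² = (900 + 7452) / 58 = 144
R = √144 = 12  ⇒  r_B = 12 − 7 = 5

rB=5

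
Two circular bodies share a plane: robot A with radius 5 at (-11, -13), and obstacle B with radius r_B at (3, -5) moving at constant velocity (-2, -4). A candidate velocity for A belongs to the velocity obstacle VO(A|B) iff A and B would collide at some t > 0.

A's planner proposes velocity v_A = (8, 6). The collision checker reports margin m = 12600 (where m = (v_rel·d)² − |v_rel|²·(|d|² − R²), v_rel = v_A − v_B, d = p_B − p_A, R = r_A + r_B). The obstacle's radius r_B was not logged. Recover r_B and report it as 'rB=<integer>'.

m = 12600
d = (14, 8);  v_rel = (10, 10),  |v_rel|² = 200
v_rel×d = (10)·(8) − (10)·(14) = -60
since m = R²·200 − (-60)²:  R² = (3600 + 12600) / 200 = 81
R = √81 = 9  ⇒  r_B = 9 − 5 = 4

rB=4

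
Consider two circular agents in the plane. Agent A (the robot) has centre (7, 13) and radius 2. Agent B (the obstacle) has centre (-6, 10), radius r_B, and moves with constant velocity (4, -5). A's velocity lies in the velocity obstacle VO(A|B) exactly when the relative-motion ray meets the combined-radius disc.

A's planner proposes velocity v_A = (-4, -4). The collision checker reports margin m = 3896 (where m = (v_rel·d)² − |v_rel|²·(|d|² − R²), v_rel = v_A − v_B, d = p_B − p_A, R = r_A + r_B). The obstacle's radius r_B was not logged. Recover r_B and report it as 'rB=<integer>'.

m = 3896
d = (-13, -3);  v_rel = (-8, 1),  |v_rel|² = 65
v_rel×d = (-8)·(-3) − (1)·(-13) = 37
since m = R²·65 − 37²:  R² = (1369 + 3896) / 65 = 81
R = √81 = 9  ⇒  r_B = 9 − 2 = 7

rB=7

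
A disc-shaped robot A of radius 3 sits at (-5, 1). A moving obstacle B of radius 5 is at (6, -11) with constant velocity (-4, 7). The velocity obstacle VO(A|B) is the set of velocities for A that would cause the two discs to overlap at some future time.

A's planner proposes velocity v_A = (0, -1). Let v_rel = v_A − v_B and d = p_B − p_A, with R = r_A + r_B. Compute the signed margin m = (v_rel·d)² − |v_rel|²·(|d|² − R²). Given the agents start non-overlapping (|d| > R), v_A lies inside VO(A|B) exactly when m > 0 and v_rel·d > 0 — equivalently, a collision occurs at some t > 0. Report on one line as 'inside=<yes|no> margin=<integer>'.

d = (11, -12),  |d|² = 265;  R = 3+5 = 8,  c = 265−8² = 201
v_rel = (4, -8),  |v_rel|² = 80;  v_rel·d = (4)·(11) + (-8)·(-12) = 140
80·t² − 280·t + 201 = 0  ⇒  m = 140² − 80·201 = 3520
m = 3520 > 0,  v_rel·d = 140 > 0  ⇒  inside

inside=yes margin=3520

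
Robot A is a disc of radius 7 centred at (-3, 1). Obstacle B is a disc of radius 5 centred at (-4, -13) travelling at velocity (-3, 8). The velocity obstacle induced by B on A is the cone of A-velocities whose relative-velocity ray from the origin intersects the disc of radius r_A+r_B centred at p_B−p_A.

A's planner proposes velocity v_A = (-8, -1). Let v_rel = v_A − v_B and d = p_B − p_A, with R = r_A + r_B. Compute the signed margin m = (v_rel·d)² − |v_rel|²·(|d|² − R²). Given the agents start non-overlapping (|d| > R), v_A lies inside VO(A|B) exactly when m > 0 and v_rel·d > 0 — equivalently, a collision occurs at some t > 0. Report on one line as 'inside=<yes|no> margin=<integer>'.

d = (-1, -14),  |d|² = 197;  R = 7+5 = 12,  c = 197−12² = 53
v_rel = (-5, -9),  |v_rel|² = 106;  v_rel·d = (-5)·(-1) + (-9)·(-14) = 131
106·t² − 262·t + 53 = 0  ⇒  m = 131² − 106·53 = 11543
m = 11543 > 0,  v_rel·d = 131 > 0  ⇒  inside

inside=yes margin=11543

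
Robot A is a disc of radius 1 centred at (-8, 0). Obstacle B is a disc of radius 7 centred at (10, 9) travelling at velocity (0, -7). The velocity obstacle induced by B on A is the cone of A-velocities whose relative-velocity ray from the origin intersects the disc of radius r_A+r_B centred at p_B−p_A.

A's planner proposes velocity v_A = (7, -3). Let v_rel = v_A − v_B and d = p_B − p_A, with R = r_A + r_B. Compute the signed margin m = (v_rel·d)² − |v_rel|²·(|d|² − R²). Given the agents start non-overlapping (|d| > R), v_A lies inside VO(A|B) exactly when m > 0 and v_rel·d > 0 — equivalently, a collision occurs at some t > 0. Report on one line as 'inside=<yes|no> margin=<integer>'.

d = (18, 9),  |d|² = 405;  R = 1+7 = 8,  c = 405−8² = 341
v_rel = (7, 4),  |v_rel|² = 65;  v_rel·d = (7)·(18) + (4)·(9) = 162
65·t² − 324·t + 341 = 0  ⇒  m = 162² − 65·341 = 4079
m = 4079 > 0,  v_rel·d = 162 > 0  ⇒  inside

inside=yes margin=4079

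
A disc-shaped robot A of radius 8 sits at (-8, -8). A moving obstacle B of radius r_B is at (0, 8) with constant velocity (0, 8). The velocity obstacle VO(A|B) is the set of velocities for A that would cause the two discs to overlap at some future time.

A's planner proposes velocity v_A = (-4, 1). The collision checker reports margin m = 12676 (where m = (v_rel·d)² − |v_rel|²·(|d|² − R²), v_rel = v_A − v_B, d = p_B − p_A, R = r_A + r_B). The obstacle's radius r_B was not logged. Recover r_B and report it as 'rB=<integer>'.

m = 12676
d = (8, 16);  v_rel = (-4, -7),  |v_rel|² = 65
v_rel×d = (-4)·(16) − (-7)·(8) = -8
since m = R²·65 − (-8)²:  R² = (64 + 12676) / 65 = 196
R = √196 = 14  ⇒  r_B = 14 − 8 = 6

rB=6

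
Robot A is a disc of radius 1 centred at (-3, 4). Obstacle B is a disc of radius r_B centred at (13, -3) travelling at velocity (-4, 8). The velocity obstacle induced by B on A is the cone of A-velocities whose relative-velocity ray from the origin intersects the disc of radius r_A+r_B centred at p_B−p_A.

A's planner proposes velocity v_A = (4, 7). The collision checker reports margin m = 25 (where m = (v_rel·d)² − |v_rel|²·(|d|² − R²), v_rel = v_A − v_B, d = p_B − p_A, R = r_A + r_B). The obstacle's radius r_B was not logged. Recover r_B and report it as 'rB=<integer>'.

m = 25
d = (16, -7);  v_rel = (8, -1),  |v_rel|² = 65
v_rel×d = (8)·(-7) − (-1)·(16) = -40
since m = R²·65 − (-40)²:  R² = (1600 + 25) / 65 = 25
R = √25 = 5  ⇒  r_B = 5 − 1 = 4

rB=4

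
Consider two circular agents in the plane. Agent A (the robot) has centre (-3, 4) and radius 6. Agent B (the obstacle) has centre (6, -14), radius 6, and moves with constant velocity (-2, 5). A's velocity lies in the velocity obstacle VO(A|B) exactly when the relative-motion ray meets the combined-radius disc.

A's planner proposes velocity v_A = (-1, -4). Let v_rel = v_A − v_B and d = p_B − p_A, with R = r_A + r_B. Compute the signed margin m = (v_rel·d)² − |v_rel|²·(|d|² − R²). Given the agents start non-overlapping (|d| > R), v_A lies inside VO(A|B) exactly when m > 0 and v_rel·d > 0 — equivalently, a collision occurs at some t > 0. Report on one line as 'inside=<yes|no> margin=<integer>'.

d = (9, -18),  |d|² = 405;  R = 6+6 = 12,  c = 405−12² = 261
v_rel = (1, -9),  |v_rel|² = 82;  v_rel·d = (1)·(9) + (-9)·(-18) = 171
82·t² − 342·t + 261 = 0  ⇒  m = 171² − 82·261 = 7839
m = 7839 > 0,  v_rel·d = 171 > 0  ⇒  inside

inside=yes margin=7839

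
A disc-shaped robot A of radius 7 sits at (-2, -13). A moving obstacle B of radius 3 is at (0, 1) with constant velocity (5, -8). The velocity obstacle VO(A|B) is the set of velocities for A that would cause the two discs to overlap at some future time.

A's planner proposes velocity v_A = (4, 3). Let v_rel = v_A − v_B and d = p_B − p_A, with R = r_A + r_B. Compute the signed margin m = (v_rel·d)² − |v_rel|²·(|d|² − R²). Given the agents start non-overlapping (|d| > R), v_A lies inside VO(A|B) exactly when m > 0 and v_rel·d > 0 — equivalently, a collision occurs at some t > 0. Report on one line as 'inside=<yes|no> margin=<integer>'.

d = (2, 14),  |d|² = 200;  R = 7+3 = 10,  c = 200−10² = 100
v_rel = (-1, 11),  |v_rel|² = 122;  v_rel·d = (-1)·(2) + (11)·(14) = 152
122·t² − 304·t + 100 = 0  ⇒  m = 152² − 122·100 = 10904
m = 10904 > 0,  v_rel·d = 152 > 0  ⇒  inside

inside=yes margin=10904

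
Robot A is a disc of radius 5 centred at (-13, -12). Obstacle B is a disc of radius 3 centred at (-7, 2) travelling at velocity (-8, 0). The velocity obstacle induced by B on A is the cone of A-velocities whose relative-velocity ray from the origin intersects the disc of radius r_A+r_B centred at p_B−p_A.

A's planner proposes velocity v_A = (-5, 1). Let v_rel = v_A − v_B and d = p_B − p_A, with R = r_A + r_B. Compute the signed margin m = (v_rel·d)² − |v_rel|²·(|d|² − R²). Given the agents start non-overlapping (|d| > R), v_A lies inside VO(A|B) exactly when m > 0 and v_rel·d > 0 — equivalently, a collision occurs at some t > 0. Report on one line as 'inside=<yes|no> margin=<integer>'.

d = (6, 14),  |d|² = 232;  R = 5+3 = 8,  c = 232−8² = 168
v_rel = (3, 1),  |v_rel|² = 10;  v_rel·d = (3)·(6) + (1)·(14) = 32
10·t² − 64·t + 168 = 0  ⇒  m = 32² − 10·168 = -656
m = -656 < 0,  v_rel·d = 32 > 0  ⇒  outside

inside=no margin=-656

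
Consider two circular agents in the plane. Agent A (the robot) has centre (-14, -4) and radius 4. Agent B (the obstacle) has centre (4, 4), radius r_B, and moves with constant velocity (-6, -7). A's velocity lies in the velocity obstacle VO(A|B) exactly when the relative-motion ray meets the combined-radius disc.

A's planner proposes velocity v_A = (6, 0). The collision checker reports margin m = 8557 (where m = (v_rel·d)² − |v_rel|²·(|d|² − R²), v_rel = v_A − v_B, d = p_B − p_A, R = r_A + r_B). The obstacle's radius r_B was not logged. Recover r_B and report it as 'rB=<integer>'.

m = 8557
d = (18, 8);  v_rel = (12, 7),  |v_rel|² = 193
v_rel×d = (12)·(8) − (7)·(18) = -30
since m = R²·193 − (-30)²:  R² = (900 + 8557) / 193 = 49
R = √49 = 7  ⇒  r_B = 7 − 4 = 3

rB=3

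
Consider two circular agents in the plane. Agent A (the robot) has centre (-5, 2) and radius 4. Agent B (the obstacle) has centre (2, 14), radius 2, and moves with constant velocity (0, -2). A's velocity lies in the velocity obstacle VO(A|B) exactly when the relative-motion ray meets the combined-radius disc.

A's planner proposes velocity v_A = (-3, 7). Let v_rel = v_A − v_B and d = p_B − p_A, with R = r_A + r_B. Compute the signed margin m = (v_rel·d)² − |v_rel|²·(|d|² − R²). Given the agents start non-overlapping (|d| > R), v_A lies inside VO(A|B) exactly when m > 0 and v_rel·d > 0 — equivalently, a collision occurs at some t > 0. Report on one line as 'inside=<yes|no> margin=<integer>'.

d = (7, 12),  |d|² = 193;  R = 4+2 = 6,  c = 193−6² = 157
v_rel = (-3, 9),  |v_rel|² = 90;  v_rel·d = (-3)·(7) + (9)·(12) = 87
90·t² − 174·t + 157 = 0  ⇒  m = 87² − 90·157 = -6561
m = -6561 < 0,  v_rel·d = 87 > 0  ⇒  outside

inside=no margin=-6561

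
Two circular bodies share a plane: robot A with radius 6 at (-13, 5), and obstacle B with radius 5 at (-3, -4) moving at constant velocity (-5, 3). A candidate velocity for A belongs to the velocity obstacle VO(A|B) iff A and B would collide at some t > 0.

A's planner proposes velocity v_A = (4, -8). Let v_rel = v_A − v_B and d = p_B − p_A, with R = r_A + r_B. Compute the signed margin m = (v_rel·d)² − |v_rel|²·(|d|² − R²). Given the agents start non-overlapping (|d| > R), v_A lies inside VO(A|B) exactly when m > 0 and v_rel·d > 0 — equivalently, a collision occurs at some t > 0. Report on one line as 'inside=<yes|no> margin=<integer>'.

d = (10, -9),  |d|² = 181;  R = 6+5 = 11,  c = 181−11² = 60
v_rel = (9, -11),  |v_rel|² = 202;  v_rel·d = (9)·(10) + (-11)·(-9) = 189
202·t² − 378·t + 60 = 0  ⇒  m = 189² − 202·60 = 23601
m = 23601 > 0,  v_rel·d = 189 > 0  ⇒  inside

inside=yes margin=23601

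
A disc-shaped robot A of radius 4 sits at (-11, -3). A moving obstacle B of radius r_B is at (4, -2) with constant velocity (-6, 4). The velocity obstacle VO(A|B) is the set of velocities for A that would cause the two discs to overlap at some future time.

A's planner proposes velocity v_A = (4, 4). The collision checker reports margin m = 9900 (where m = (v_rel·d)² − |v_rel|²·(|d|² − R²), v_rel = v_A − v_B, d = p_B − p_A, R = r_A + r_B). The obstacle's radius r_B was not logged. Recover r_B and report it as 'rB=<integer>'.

m = 9900
d = (15, 1);  v_rel = (10, 0),  |v_rel|² = 100
v_rel×d = (10)·(1) − (0)·(15) = 10
since m = R²·100 − 10²:  R² = (100 + 9900) / 100 = 100
R = √100 = 10  ⇒  r_B = 10 − 4 = 6

rB=6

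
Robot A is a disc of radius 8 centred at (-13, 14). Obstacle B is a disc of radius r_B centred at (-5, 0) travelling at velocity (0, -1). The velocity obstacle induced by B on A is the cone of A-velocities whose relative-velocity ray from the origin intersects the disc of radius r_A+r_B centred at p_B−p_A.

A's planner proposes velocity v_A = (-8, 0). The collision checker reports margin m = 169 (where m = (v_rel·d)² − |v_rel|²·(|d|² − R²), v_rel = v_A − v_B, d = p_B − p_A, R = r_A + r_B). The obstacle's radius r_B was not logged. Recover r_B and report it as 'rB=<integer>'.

m = 169
d = (8, -14);  v_rel = (-8, 1),  |v_rel|² = 65
v_rel×d = (-8)·(-14) − (1)·(8) = 104
since m = R²·65 − 104²:  R² = (10816 + 169) / 65 = 169
R = √169 = 13  ⇒  r_B = 13 − 8 = 5

rB=5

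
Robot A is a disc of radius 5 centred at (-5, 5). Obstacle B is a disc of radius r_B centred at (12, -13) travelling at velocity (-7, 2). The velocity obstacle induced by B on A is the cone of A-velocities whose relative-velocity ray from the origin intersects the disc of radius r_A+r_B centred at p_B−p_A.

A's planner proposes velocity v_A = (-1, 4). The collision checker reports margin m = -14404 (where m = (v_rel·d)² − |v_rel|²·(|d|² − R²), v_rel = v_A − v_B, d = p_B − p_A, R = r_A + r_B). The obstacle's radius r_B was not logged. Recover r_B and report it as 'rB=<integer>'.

m = -14404
d = (17, -18);  v_rel = (6, 2),  |v_rel|² = 40
v_rel×d = (6)·(-18) − (2)·(17) = -142
since m = R²·40 − (-142)²:  R² = (20164 + -14404) / 40 = 144
R = √144 = 12  ⇒  r_B = 12 − 5 = 7

rB=7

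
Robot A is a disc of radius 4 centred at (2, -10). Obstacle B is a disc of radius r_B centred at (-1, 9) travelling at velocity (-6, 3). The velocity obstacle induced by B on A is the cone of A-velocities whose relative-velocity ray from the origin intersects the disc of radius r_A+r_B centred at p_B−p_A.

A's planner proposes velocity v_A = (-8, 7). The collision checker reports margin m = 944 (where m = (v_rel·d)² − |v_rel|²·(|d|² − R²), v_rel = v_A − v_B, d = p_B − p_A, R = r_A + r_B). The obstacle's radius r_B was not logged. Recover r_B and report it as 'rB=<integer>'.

m = 944
d = (-3, 19);  v_rel = (-2, 4),  |v_rel|² = 20
v_rel×d = (-2)·(19) − (4)·(-3) = -26
since m = R²·20 − (-26)²:  R² = (676 + 944) / 20 = 81
R = √81 = 9  ⇒  r_B = 9 − 4 = 5

rB=5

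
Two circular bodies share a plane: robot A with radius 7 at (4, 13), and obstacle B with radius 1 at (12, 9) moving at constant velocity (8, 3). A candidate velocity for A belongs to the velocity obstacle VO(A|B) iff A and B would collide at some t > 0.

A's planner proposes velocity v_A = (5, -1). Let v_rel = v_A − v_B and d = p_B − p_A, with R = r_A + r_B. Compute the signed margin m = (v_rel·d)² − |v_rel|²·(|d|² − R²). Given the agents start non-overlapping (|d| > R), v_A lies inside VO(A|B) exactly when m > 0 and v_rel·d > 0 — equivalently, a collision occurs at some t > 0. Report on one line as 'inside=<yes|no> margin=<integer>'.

d = (8, -4),  |d|² = 80;  R = 7+1 = 8,  c = 80−8² = 16
v_rel = (-3, -4),  |v_rel|² = 25;  v_rel·d = (-3)·(8) + (-4)·(-4) = -8
25·t² + 16·t + 16 = 0  ⇒  m = (-8)² − 25·16 = -336
m = -336 < 0,  v_rel·d = -8 < 0  ⇒  outside

inside=no margin=-336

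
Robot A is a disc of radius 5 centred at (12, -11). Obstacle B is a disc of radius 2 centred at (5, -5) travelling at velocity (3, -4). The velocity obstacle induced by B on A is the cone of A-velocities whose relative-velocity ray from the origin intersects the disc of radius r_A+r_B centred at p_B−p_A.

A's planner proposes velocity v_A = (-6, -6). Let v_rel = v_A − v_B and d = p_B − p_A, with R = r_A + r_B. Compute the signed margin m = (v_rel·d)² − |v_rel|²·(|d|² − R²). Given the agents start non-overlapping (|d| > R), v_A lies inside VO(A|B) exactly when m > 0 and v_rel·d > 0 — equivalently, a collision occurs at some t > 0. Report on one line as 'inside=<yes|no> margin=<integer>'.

d = (-7, 6),  |d|² = 85;  R = 5+2 = 7,  c = 85−7² = 36
v_rel = (-9, -2),  |v_rel|² = 85;  v_rel·d = (-9)·(-7) + (-2)·(6) = 51
85·t² − 102·t + 36 = 0  ⇒  m = 51² − 85·36 = -459
m = -459 < 0,  v_rel·d = 51 > 0  ⇒  outside

inside=no margin=-459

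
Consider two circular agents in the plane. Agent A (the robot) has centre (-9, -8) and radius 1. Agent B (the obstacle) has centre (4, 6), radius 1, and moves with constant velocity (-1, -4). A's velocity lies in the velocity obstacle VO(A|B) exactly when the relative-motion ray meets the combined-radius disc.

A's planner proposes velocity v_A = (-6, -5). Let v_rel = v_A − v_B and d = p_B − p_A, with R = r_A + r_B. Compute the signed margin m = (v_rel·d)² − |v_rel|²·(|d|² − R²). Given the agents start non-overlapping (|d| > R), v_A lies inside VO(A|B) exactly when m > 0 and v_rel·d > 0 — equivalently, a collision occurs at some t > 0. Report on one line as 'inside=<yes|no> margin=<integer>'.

d = (13, 14),  |d|² = 365;  R = 1+1 = 2,  c = 365−2² = 361
v_rel = (-5, -1),  |v_rel|² = 26;  v_rel·d = (-5)·(13) + (-1)·(14) = -79
26·t² + 158·t + 361 = 0  ⇒  m = (-79)² − 26·361 = -3145
m = -3145 < 0,  v_rel·d = -79 < 0  ⇒  outside

inside=no margin=-3145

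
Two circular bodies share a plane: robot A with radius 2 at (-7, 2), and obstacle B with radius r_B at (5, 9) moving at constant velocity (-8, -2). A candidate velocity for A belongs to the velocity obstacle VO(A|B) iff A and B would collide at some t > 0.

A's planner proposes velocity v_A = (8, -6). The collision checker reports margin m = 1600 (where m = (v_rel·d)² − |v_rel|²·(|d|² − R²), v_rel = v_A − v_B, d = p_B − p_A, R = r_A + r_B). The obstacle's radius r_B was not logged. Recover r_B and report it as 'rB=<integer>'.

m = 1600
d = (12, 7);  v_rel = (16, -4),  |v_rel|² = 272
v_rel×d = (16)·(7) − (-4)·(12) = 160
since m = R²·272 − 160²:  R² = (25600 + 1600) / 272 = 100
R = √100 = 10  ⇒  r_B = 10 − 2 = 8

rB=8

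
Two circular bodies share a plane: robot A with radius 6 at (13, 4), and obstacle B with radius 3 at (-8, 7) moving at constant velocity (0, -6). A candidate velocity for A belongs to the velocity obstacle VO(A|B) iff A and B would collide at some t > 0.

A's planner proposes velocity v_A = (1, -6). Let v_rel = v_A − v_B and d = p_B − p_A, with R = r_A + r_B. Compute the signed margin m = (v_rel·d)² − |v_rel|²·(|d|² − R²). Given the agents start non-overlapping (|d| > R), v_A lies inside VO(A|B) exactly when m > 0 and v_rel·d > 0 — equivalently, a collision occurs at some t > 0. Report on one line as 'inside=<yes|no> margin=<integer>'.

d = (-21, 3),  |d|² = 450;  R = 6+3 = 9,  c = 450−9² = 369
v_rel = (1, 0),  |v_rel|² = 1;  v_rel·d = (1)·(-21) + (0)·(3) = -21
1·t² + 42·t + 369 = 0  ⇒  m = (-21)² − 1·369 = 72
m = 72 > 0,  v_rel·d = -21 < 0  ⇒  outside

inside=no margin=72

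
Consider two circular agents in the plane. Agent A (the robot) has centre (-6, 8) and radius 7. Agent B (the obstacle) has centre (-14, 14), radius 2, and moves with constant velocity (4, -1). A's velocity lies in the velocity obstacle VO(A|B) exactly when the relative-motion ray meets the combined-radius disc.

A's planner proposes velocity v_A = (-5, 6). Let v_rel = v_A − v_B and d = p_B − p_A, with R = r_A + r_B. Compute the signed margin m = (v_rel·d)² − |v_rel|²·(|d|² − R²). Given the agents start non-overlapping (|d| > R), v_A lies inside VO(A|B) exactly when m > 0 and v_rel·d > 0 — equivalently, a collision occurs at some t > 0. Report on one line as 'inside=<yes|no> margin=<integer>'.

d = (-8, 6),  |d|² = 100;  R = 7+2 = 9,  c = 100−9² = 19
v_rel = (-9, 7),  |v_rel|² = 130;  v_rel·d = (-9)·(-8) + (7)·(6) = 114
130·t² − 228·t + 19 = 0  ⇒  m = 114² − 130·19 = 10526
m = 10526 > 0,  v_rel·d = 114 > 0  ⇒  inside

inside=yes margin=10526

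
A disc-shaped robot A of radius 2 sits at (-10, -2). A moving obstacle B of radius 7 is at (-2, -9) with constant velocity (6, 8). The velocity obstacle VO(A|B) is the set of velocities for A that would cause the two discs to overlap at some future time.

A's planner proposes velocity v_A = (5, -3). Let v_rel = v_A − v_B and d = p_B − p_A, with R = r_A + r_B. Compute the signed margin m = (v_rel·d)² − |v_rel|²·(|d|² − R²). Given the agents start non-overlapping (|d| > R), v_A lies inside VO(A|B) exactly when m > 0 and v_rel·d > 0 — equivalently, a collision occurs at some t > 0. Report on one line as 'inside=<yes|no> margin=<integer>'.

d = (8, -7),  |d|² = 113;  R = 2+7 = 9,  c = 113−9² = 32
v_rel = (-1, -11),  |v_rel|² = 122;  v_rel·d = (-1)·(8) + (-11)·(-7) = 69
122·t² − 138·t + 32 = 0  ⇒  m = 69² − 122·32 = 857
m = 857 > 0,  v_rel·d = 69 > 0  ⇒  inside

inside=yes margin=857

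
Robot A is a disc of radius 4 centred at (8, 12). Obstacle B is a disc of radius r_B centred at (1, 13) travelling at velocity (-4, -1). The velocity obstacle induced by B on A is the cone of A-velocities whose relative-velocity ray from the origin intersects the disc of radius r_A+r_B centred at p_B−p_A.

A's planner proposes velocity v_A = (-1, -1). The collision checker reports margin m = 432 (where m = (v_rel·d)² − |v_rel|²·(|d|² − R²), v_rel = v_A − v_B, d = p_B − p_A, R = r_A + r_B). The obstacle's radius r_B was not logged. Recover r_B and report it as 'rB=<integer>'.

m = 432
d = (-7, 1);  v_rel = (3, 0),  |v_rel|² = 9
v_rel×d = (3)·(1) − (0)·(-7) = 3
since m = R²·9 − 3²:  R² = (9 + 432) / 9 = 49
R = √49 = 7  ⇒  r_B = 7 − 4 = 3

rB=3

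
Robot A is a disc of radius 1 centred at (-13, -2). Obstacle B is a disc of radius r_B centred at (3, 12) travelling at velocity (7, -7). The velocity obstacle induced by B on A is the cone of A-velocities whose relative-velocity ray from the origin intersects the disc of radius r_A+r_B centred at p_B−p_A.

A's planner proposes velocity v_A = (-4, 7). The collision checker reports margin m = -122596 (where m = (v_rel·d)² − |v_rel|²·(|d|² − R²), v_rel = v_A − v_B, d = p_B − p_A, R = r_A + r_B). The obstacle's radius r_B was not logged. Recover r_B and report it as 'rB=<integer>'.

m = -122596
d = (16, 14);  v_rel = (-11, 14),  |v_rel|² = 317
v_rel×d = (-11)·(14) − (14)·(16) = -378
since m = R²·317 − (-378)²:  R² = (142884 + -122596) / 317 = 64
R = √64 = 8  ⇒  r_B = 8 − 1 = 7

rB=7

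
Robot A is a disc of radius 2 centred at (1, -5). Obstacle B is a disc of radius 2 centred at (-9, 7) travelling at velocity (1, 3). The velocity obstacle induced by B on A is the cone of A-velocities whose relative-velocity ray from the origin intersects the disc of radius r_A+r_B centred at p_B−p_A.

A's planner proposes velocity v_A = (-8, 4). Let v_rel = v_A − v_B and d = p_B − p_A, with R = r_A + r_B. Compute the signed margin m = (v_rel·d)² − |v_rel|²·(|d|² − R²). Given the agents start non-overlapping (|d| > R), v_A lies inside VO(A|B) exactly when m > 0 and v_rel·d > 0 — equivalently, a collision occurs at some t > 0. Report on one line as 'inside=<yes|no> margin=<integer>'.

d = (-10, 12),  |d|² = 244;  R = 2+2 = 4,  c = 244−4² = 228
v_rel = (-9, 1),  |v_rel|² = 82;  v_rel·d = (-9)·(-10) + (1)·(12) = 102
82·t² − 204·t + 228 = 0  ⇒  m = 102² − 82·228 = -8292
m = -8292 < 0,  v_rel·d = 102 > 0  ⇒  outside

inside=no margin=-8292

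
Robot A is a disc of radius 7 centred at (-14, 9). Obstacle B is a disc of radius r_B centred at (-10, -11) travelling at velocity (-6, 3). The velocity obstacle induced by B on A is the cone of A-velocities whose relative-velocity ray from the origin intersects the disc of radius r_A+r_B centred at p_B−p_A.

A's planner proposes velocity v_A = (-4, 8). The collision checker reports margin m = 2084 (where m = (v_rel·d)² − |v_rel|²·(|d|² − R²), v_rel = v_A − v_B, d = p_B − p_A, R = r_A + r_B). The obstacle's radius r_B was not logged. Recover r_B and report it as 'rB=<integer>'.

m = 2084
d = (4, -20);  v_rel = (2, 5),  |v_rel|² = 29
v_rel×d = (2)·(-20) − (5)·(4) = -60
since m = R²·29 − (-60)²:  R² = (3600 + 2084) / 29 = 196
R = √196 = 14  ⇒  r_B = 14 − 7 = 7

rB=7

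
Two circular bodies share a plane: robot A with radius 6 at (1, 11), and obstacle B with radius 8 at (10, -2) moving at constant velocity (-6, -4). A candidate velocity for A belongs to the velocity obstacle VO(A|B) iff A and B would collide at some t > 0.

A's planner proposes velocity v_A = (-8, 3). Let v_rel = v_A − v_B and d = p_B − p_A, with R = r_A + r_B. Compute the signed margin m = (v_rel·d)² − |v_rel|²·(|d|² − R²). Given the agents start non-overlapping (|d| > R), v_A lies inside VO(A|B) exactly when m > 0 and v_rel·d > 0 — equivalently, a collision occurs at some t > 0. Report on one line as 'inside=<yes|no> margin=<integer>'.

d = (9, -13),  |d|² = 250;  R = 6+8 = 14,  c = 250−14² = 54
v_rel = (-2, 7),  |v_rel|² = 53;  v_rel·d = (-2)·(9) + (7)·(-13) = -109
53·t² + 218·t + 54 = 0  ⇒  m = (-109)² − 53·54 = 9019
m = 9019 > 0,  v_rel·d = -109 < 0  ⇒  outside

inside=no margin=9019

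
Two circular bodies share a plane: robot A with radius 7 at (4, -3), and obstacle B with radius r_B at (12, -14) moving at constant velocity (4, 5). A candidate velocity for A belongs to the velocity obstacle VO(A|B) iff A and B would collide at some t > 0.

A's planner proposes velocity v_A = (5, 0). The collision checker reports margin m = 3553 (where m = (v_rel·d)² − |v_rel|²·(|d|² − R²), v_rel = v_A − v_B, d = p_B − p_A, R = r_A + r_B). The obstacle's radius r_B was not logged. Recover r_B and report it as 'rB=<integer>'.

m = 3553
d = (8, -11);  v_rel = (1, -5),  |v_rel|² = 26
v_rel×d = (1)·(-11) − (-5)·(8) = 29
since m = R²·26 − 29²:  R² = (841 + 3553) / 26 = 169
R = √169 = 13  ⇒  r_B = 13 − 7 = 6

rB=6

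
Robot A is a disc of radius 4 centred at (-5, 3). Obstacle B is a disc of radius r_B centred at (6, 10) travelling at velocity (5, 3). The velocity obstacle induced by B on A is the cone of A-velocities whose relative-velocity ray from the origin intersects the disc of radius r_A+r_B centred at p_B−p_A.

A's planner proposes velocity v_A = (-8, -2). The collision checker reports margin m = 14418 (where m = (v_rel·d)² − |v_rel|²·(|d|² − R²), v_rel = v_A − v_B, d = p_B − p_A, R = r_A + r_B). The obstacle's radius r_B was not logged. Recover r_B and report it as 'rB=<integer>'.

m = 14418
d = (11, 7);  v_rel = (-13, -5),  |v_rel|² = 194
v_rel×d = (-13)·(7) − (-5)·(11) = -36
since m = R²·194 − (-36)²:  R² = (1296 + 14418) / 194 = 81
R = √81 = 9  ⇒  r_B = 9 − 4 = 5

rB=5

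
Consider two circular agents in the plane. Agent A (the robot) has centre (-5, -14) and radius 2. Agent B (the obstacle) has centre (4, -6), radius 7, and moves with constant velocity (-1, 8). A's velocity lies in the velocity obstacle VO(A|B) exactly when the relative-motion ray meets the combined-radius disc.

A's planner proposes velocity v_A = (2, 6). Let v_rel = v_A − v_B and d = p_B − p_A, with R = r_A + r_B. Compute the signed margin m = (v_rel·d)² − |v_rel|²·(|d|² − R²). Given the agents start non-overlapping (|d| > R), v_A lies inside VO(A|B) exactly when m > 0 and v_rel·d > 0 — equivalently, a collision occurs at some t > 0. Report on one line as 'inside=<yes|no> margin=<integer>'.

d = (9, 8),  |d|² = 145;  R = 2+7 = 9,  c = 145−9² = 64
v_rel = (3, -2),  |v_rel|² = 13;  v_rel·d = (3)·(9) + (-2)·(8) = 11
13·t² − 22·t + 64 = 0  ⇒  m = 11² − 13·64 = -711
m = -711 < 0,  v_rel·d = 11 > 0  ⇒  outside

inside=no margin=-711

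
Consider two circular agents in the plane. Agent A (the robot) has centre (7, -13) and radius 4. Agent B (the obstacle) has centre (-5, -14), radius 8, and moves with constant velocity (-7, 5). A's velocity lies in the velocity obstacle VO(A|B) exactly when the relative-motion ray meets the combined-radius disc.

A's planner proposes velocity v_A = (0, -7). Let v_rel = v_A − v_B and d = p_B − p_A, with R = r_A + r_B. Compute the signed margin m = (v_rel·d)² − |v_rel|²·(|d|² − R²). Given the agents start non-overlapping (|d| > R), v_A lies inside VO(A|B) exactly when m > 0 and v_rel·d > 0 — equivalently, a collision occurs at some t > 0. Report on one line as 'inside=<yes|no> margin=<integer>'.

d = (-12, -1),  |d|² = 145;  R = 4+8 = 12,  c = 145−12² = 1
v_rel = (7, -12),  |v_rel|² = 193;  v_rel·d = (7)·(-12) + (-12)·(-1) = -72
193·t² + 144·t + 1 = 0  ⇒  m = (-72)² − 193·1 = 4991
m = 4991 > 0,  v_rel·d = -72 < 0  ⇒  outside

inside=no margin=4991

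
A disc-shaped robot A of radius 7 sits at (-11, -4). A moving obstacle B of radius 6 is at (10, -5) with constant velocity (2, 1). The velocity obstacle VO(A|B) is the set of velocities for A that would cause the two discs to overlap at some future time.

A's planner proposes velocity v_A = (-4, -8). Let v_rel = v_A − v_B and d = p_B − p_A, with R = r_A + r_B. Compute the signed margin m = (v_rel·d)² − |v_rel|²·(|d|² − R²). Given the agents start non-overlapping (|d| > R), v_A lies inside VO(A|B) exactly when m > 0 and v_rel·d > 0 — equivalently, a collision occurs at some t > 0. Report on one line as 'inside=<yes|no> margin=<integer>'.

d = (21, -1),  |d|² = 442;  R = 7+6 = 13,  c = 442−13² = 273
v_rel = (-6, -9),  |v_rel|² = 117;  v_rel·d = (-6)·(21) + (-9)·(-1) = -117
117·t² + 234·t + 273 = 0  ⇒  m = (-117)² − 117·273 = -18252
m = -18252 < 0,  v_rel·d = -117 < 0  ⇒  outside

inside=no margin=-18252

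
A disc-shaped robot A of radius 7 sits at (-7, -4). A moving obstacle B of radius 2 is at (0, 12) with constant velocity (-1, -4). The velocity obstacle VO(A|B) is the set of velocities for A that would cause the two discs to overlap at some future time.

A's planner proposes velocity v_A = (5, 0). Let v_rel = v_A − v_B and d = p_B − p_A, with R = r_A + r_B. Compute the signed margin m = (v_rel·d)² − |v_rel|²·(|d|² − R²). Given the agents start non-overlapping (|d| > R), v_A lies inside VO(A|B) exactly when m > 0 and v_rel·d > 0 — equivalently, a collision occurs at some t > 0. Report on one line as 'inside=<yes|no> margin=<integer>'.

d = (7, 16),  |d|² = 305;  R = 7+2 = 9,  c = 305−9² = 224
v_rel = (6, 4),  |v_rel|² = 52;  v_rel·d = (6)·(7) + (4)·(16) = 106
52·t² − 212·t + 224 = 0  ⇒  m = 106² − 52·224 = -412
m = -412 < 0,  v_rel·d = 106 > 0  ⇒  outside

inside=no margin=-412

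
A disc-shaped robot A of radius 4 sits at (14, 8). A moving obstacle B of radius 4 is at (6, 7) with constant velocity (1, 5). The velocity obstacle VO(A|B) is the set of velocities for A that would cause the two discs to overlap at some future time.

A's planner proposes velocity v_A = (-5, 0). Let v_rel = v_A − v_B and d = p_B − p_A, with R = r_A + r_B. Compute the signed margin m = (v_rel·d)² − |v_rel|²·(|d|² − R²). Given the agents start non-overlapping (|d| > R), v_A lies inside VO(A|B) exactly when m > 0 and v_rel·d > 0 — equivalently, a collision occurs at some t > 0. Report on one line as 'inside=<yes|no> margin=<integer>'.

d = (-8, -1),  |d|² = 65;  R = 4+4 = 8,  c = 65−8² = 1
v_rel = (-6, -5),  |v_rel|² = 61;  v_rel·d = (-6)·(-8) + (-5)·(-1) = 53
61·t² − 106·t + 1 = 0  ⇒  m = 53² − 61·1 = 2748
m = 2748 > 0,  v_rel·d = 53 > 0  ⇒  inside

inside=yes margin=2748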